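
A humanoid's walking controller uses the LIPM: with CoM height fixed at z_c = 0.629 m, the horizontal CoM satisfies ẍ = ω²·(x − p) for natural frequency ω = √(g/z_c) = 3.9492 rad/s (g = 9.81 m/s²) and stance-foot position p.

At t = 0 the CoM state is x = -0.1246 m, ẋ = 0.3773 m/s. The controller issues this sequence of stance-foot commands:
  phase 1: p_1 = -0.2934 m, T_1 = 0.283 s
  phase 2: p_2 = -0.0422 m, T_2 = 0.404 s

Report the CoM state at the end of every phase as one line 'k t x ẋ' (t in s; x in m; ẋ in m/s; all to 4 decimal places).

1 0.2830 0.1227 1.5486
2 0.6870 1.3080 5.5144

phase 1: p=-0.2934, T=0.283, ωT=1.117624, cosh=1.692318, sinh=1.365262; start (x,ẋ)=(-0.124600, 0.377300) → end (x,ẋ)=(0.122698, 1.548629)
phase 2: p=-0.0422, T=0.404, ωT=1.595477, cosh=2.566746, sinh=2.363934; start (x,ẋ)=(0.122698, 1.548629) → end (x,ẋ)=(1.308038, 5.514367)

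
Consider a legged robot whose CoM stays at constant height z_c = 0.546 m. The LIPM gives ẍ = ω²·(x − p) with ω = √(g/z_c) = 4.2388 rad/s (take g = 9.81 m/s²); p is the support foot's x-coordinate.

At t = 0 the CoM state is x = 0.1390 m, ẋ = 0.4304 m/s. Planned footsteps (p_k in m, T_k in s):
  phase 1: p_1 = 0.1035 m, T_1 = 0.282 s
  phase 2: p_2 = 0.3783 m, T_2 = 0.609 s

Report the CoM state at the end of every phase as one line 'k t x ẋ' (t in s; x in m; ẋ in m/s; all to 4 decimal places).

1 0.2820 0.3199 1.0022
2 0.8910 1.5438 5.0350

phase 1: p=0.1035, T=0.282, ωT=1.195342, cosh=1.803644, sinh=1.501043; start (x,ẋ)=(0.139000, 0.430400) → end (x,ẋ)=(0.319943, 1.002161)
phase 2: p=0.3783, T=0.609, ωT=2.581429, cosh=6.645839, sinh=6.570174; start (x,ẋ)=(0.319943, 1.002161) → end (x,ẋ)=(1.543823, 5.034966)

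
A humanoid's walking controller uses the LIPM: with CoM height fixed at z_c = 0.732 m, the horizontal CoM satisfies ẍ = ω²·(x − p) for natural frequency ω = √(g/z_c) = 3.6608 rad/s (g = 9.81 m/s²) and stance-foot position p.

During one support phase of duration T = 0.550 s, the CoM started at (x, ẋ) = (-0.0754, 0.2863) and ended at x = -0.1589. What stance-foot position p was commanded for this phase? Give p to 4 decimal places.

ωT = 3.6608·0.550 = 2.013440; cosh(ωT) = 3.811282, sinh(ωT) = 3.677753
x(T) = p + (x₀−p)·cosh(ωT) + (ẋ₀/ω)·sinh(ωT) ⇒ p·(1 − cosh) = x(T) − x₀·cosh − (ẋ₀/ω)·sinh
numerator   = -0.1589 − (-0.0754)·3.811282 − (0.2863/3.6608)·3.677753 = -0.159155
denominator = 1 − 3.811282 = -2.811282
p = -0.159155 / -2.811282 = 0.0566

p = 0.0566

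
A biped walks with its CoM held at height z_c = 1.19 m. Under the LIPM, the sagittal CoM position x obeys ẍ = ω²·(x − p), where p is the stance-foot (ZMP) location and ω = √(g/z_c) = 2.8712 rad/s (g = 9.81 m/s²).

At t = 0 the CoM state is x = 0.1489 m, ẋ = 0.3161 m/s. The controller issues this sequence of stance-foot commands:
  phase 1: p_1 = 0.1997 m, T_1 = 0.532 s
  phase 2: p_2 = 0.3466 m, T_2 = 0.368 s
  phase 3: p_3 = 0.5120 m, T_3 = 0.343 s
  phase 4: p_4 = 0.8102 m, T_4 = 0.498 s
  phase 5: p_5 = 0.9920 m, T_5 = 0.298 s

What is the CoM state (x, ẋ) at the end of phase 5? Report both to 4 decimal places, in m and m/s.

phase 1: p=0.1997, T=0.532, ωT=1.527478, cosh=2.411814, sinh=2.194732; start (x,ẋ)=(0.148900, 0.316100) → end (x,ẋ)=(0.318805, 0.442258)
phase 2: p=0.3466, T=0.368, ωT=1.056602, cosh=1.612107, sinh=1.264472; start (x,ẋ)=(0.318805, 0.442258) → end (x,ẋ)=(0.496561, 0.612056)
phase 3: p=0.5120, T=0.343, ωT=0.984822, cosh=1.525420, sinh=1.151914; start (x,ẋ)=(0.496561, 0.612056) → end (x,ẋ)=(0.734004, 0.882581)
phase 4: p=0.8102, T=0.498, ωT=1.429858, cosh=2.208724, sinh=1.969381; start (x,ẋ)=(0.734004, 0.882581) → end (x,ẋ)=(1.247274, 1.518529)
phase 5: p=0.9920, T=0.298, ωT=0.855618, cosh=1.388924, sinh=0.963903; start (x,ẋ)=(1.247274, 1.518529) → end (x,ẋ)=(1.856348, 2.815607)

x = 1.8563, ẋ = 2.8156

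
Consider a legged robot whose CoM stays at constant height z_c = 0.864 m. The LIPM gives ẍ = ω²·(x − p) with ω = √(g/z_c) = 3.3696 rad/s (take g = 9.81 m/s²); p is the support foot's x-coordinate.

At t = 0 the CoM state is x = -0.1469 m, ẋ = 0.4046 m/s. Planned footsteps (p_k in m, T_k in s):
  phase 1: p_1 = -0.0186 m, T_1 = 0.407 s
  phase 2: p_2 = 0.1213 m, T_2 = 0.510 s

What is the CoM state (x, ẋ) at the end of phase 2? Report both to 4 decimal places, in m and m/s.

x = -0.3773, ẋ = -1.5576

phase 1: p=-0.0186, T=0.407, ωT=1.371427, cosh=2.097358, sinh=1.843613; start (x,ẋ)=(-0.146900, 0.404600) → end (x,ẋ)=(-0.066322, 0.051561)
phase 2: p=0.1213, T=0.510, ωT=1.718496, cosh=2.877736, sinh=2.698400; start (x,ẋ)=(-0.066322, 0.051561) → end (x,ẋ)=(-0.377336, -1.557578)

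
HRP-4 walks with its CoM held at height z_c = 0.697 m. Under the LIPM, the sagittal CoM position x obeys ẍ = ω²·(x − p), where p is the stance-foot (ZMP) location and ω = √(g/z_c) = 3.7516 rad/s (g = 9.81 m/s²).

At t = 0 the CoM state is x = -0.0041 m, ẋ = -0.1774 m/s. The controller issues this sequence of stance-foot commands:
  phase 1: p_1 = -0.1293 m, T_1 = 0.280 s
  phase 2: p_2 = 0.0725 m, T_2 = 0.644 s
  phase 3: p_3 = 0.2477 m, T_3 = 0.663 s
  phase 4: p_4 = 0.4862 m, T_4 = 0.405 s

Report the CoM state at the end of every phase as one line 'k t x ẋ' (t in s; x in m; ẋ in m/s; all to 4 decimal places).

1 0.2800 0.0122 0.3047
2 0.9240 0.1835 0.4639
3 1.5870 0.5975 1.3709
4 1.9920 1.5476 4.1907

phase 1: p=-0.1293, T=0.280, ωT=1.050448, cosh=1.604356, sinh=1.254575; start (x,ẋ)=(-0.004100, -0.177400) → end (x,ẋ)=(0.012241, 0.304662)
phase 2: p=0.0725, T=0.644, ωT=2.416030, cosh=5.645291, sinh=5.556015; start (x,ẋ)=(0.012241, 0.304662) → end (x,ẋ)=(0.183516, 0.463867)
phase 3: p=0.2477, T=0.663, ωT=2.487311, cosh=6.056009, sinh=5.972876; start (x,ẋ)=(0.183516, 0.463867) → end (x,ẋ)=(0.597515, 1.370946)
phase 4: p=0.4862, T=0.405, ωT=1.519398, cosh=2.394159, sinh=2.175315; start (x,ẋ)=(0.597515, 1.370946) → end (x,ẋ)=(1.547630, 4.190693)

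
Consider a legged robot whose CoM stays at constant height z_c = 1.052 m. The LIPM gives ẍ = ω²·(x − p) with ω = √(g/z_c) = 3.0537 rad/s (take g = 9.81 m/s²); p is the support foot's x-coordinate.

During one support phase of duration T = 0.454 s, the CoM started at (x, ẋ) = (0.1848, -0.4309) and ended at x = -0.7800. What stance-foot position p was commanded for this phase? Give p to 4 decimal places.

p = 0.8071

ωT = 3.0537·0.454 = 1.386380; cosh(ωT) = 2.125160, sinh(ωT) = 1.875182
x(T) = p + (x₀−p)·cosh(ωT) + (ẋ₀/ω)·sinh(ωT) ⇒ p·(1 − cosh) = x(T) − x₀·cosh − (ẋ₀/ω)·sinh
numerator   = -0.7800 − (0.1848)·2.125160 − (-0.4309/3.0537)·1.875182 = -0.908127
denominator = 1 − 2.125160 = -1.125160
p = -0.908127 / -1.125160 = 0.8071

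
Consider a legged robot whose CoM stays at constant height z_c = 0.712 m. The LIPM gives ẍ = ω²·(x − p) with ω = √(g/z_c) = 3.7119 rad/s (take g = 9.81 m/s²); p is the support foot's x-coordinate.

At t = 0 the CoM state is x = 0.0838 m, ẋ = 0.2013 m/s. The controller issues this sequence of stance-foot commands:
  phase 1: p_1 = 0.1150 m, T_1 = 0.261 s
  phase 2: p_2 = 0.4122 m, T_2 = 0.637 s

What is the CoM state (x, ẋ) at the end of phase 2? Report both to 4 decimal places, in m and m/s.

x = -0.8614, ẋ = -4.6124

phase 1: p=0.1150, T=0.261, ωT=0.968806, cosh=1.507166, sinh=1.127630; start (x,ẋ)=(0.083800, 0.201300) → end (x,ẋ)=(0.129129, 0.172800)
phase 2: p=0.4122, T=0.637, ωT=2.364480, cosh=5.366253, sinh=5.272255; start (x,ẋ)=(0.129129, 0.172800) → end (x,ẋ)=(-0.861392, -4.612435)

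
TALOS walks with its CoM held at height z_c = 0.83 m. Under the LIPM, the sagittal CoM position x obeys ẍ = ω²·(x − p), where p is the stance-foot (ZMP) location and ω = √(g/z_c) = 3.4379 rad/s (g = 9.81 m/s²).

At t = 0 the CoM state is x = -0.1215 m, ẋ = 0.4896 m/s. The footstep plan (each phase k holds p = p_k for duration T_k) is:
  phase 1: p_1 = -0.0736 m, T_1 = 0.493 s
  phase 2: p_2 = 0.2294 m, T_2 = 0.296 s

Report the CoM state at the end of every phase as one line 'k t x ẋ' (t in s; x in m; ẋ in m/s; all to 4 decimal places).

1 0.4930 0.1663 0.9448
2 0.7890 0.4612 1.2168

phase 1: p=-0.0736, T=0.493, ωT=1.694885, cosh=2.814819, sinh=2.631199; start (x,ẋ)=(-0.121500, 0.489600) → end (x,ẋ)=(0.166286, 0.944842)
phase 2: p=0.2294, T=0.296, ωT=1.017618, cosh=1.564026, sinh=1.202572; start (x,ẋ)=(0.166286, 0.944842) → end (x,ẋ)=(0.461192, 1.216823)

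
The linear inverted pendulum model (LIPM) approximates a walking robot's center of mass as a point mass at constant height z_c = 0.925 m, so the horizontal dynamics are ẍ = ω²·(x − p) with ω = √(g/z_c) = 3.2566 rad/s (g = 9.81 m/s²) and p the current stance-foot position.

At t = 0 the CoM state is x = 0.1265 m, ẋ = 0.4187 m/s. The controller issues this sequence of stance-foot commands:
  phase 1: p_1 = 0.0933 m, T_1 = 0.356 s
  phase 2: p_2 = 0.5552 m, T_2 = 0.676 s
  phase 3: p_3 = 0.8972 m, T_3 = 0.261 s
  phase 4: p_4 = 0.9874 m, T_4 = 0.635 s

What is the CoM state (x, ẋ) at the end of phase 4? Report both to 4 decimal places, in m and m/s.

phase 1: p=0.0933, T=0.356, ωT=1.159350, cosh=1.750775, sinh=1.437085; start (x,ẋ)=(0.126500, 0.418700) → end (x,ẋ)=(0.336191, 0.888426)
phase 2: p=0.5552, T=0.676, ωT=2.201462, cosh=4.574428, sinh=4.463786; start (x,ẋ)=(0.336191, 0.888426) → end (x,ẋ)=(0.771116, 0.880359)
phase 3: p=0.8972, T=0.261, ωT=0.849973, cosh=1.383505, sinh=0.956078; start (x,ẋ)=(0.771116, 0.880359) → end (x,ẋ)=(0.981219, 0.825409)
phase 4: p=0.9874, T=0.635, ωT=2.067941, cosh=4.017484, sinh=3.891038; start (x,ẋ)=(0.981219, 0.825409) → end (x,ẋ)=(1.948780, 3.237746)

x = 1.9488, ẋ = 3.2377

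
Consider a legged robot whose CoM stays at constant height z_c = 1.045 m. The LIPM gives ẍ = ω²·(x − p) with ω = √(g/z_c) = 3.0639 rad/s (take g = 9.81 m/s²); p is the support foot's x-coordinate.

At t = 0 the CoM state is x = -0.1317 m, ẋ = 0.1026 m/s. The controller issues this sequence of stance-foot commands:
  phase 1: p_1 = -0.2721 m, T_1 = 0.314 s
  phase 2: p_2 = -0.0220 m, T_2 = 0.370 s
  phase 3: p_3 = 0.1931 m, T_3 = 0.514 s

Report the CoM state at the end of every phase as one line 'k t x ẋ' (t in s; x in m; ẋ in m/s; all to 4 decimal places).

1 0.3140 -0.0241 0.6346
2 0.6840 0.2628 1.0788
3 1.1980 1.1824 3.2103

phase 1: p=-0.2721, T=0.314, ωT=0.962065, cosh=1.499599, sinh=1.117495; start (x,ẋ)=(-0.131700, 0.102600) → end (x,ẋ)=(-0.024135, 0.634574)
phase 2: p=-0.0220, T=0.370, ωT=1.133643, cosh=1.714407, sinh=1.392548; start (x,ẋ)=(-0.024135, 0.634574) → end (x,ẋ)=(0.262754, 1.078808)
phase 3: p=0.1931, T=0.514, ωT=1.574845, cosh=2.518515, sinh=2.311476; start (x,ẋ)=(0.262754, 1.078808) → end (x,ẋ)=(1.182403, 3.210295)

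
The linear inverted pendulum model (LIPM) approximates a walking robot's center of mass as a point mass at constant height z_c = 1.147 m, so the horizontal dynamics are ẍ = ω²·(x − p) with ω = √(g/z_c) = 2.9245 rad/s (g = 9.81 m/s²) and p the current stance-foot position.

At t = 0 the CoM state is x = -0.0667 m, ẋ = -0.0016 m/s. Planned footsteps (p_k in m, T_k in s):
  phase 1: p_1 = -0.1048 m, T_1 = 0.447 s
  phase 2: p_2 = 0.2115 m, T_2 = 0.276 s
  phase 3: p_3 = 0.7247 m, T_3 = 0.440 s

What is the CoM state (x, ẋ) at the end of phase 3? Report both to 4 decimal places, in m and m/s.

phase 1: p=-0.1048, T=0.447, ωT=1.307252, cosh=1.983282, sinh=1.712719; start (x,ẋ)=(-0.066700, -0.001600) → end (x,ẋ)=(-0.030174, 0.187664)
phase 2: p=0.2115, T=0.276, ωT=0.807162, cosh=1.343830, sinh=0.897708; start (x,ẋ)=(-0.030174, 0.187664) → end (x,ẋ)=(-0.055663, -0.382289)
phase 3: p=0.7247, T=0.440, ωT=1.286780, cosh=1.948633, sinh=1.672475; start (x,ẋ)=(-0.055663, -0.382289) → end (x,ẋ)=(-1.014567, -4.561817)

x = -1.0146, ẋ = -4.5618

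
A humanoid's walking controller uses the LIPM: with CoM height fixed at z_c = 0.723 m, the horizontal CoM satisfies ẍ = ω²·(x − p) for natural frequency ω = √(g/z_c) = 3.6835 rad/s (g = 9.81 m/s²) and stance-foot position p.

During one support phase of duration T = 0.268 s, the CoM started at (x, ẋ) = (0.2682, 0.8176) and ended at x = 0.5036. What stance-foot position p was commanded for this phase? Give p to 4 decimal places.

ωT = 3.6835·0.268 = 0.987178; cosh(ωT) = 1.528139, sinh(ωT) = 1.155512
x(T) = p + (x₀−p)·cosh(ωT) + (ẋ₀/ω)·sinh(ωT) ⇒ p·(1 − cosh) = x(T) − x₀·cosh − (ẋ₀/ω)·sinh
numerator   = 0.5036 − (0.2682)·1.528139 − (0.8176/3.6835)·1.155512 = -0.162727
denominator = 1 − 1.528139 = -0.528139
p = -0.162727 / -0.528139 = 0.3081

p = 0.3081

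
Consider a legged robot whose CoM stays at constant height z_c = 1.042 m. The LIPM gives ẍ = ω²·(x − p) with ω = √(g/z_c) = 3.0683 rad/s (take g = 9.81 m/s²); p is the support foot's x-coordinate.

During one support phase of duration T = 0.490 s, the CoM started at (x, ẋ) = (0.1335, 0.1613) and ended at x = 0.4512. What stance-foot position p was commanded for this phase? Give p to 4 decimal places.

ωT = 3.0683·0.490 = 1.503467; cosh(ωT) = 2.359806, sinh(ωT) = 2.137448
x(T) = p + (x₀−p)·cosh(ωT) + (ẋ₀/ω)·sinh(ωT) ⇒ p·(1 − cosh) = x(T) − x₀·cosh − (ẋ₀/ω)·sinh
numerator   = 0.4512 − (0.1335)·2.359806 − (0.1613/3.0683)·2.137448 = 0.023801
denominator = 1 − 2.359806 = -1.359806
p = 0.023801 / -1.359806 = -0.0175

p = -0.0175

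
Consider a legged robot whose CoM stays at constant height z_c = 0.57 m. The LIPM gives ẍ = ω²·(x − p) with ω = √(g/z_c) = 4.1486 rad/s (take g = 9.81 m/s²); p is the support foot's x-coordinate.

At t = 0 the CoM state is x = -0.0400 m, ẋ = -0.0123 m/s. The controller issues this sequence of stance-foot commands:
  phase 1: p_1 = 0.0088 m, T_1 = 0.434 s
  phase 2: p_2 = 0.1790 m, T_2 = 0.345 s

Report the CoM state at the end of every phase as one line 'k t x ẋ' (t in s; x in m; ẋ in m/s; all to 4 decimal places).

1 0.4340 -0.1516 -0.6342
2 0.7790 -0.8538 -4.1082

phase 1: p=0.0088, T=0.434, ωT=1.800492, cosh=3.108922, sinh=2.943705; start (x,ẋ)=(-0.040000, -0.012300) → end (x,ẋ)=(-0.151643, -0.634198)
phase 2: p=0.1790, T=0.345, ωT=1.431267, cosh=2.211501, sinh=1.972496; start (x,ẋ)=(-0.151643, -0.634198) → end (x,ẋ)=(-0.853754, -4.108213)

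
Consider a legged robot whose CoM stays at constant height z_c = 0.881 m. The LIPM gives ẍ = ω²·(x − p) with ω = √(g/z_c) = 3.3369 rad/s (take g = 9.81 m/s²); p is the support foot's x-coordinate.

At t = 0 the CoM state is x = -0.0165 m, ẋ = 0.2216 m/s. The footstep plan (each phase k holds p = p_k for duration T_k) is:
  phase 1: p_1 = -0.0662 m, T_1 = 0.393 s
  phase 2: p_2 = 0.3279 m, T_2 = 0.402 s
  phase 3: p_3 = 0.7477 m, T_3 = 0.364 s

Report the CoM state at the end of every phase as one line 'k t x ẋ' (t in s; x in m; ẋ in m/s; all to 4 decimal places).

phase 1: p=-0.0662, T=0.393, ωT=1.311402, cosh=1.990407, sinh=1.720965; start (x,ẋ)=(-0.016500, 0.221600) → end (x,ẋ)=(0.147011, 0.726486)
phase 2: p=0.3279, T=0.402, ωT=1.341434, cosh=2.042997, sinh=1.781526; start (x,ẋ)=(0.147011, 0.726486) → end (x,ẋ)=(0.346205, 0.408862)
phase 3: p=0.7477, T=0.364, ωT=1.214632, cosh=1.832936, sinh=1.536117; start (x,ẋ)=(0.346205, 0.408862) → end (x,ẋ)=(0.200002, -1.308593)

1 0.3930 0.1470 0.7265
2 0.7950 0.3462 0.4089
3 1.1590 0.2000 -1.3086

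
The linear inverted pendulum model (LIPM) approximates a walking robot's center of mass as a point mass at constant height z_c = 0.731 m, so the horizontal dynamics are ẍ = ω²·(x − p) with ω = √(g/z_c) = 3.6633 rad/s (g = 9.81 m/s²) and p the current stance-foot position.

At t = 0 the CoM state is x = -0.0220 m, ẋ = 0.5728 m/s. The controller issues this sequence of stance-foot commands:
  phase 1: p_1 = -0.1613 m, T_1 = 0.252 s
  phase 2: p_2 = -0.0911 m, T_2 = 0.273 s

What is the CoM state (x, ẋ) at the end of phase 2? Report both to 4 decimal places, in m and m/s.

phase 1: p=-0.1613, T=0.252, ωT=0.923152, cosh=1.457238, sinh=1.059973; start (x,ẋ)=(-0.022000, 0.572800) → end (x,ẋ)=(0.207433, 1.375608)
phase 2: p=-0.0911, T=0.273, ωT=1.000081, cosh=1.543176, sinh=1.175326; start (x,ẋ)=(0.207433, 1.375608) → end (x,ẋ)=(0.810935, 3.408158)

x = 0.8109, ẋ = 3.4082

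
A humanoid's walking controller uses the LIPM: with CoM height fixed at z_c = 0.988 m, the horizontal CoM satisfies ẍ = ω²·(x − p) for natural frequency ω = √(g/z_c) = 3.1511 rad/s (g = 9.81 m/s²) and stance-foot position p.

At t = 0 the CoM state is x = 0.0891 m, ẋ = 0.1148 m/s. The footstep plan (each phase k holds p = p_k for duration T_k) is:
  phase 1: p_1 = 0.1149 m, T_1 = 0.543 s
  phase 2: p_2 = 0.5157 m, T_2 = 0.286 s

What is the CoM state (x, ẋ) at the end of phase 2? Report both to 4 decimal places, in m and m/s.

x = 0.0110, ẋ = -1.0631

phase 1: p=0.1149, T=0.543, ωT=1.711047, cosh=2.857716, sinh=2.677039; start (x,ẋ)=(0.089100, 0.114800) → end (x,ẋ)=(0.138700, 0.110427)
phase 2: p=0.5157, T=0.286, ωT=0.901215, cosh=1.434334, sinh=1.028258; start (x,ẋ)=(0.138700, 0.110427) → end (x,ẋ)=(0.010990, -1.063145)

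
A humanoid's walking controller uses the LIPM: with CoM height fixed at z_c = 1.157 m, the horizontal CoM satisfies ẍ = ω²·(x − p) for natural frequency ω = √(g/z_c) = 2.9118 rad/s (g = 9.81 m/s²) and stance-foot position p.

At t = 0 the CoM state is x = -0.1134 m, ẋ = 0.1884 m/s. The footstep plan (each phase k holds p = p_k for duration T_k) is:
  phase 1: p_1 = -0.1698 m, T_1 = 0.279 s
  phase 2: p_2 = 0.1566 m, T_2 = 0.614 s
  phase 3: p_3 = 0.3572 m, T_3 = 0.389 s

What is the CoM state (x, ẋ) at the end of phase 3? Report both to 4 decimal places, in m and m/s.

x = -0.4918, ẋ = -2.2321

phase 1: p=-0.1698, T=0.279, ωT=0.812392, cosh=1.348544, sinh=0.904748; start (x,ẋ)=(-0.113400, 0.188400) → end (x,ẋ)=(-0.035203, 0.402648)
phase 2: p=0.1566, T=0.614, ωT=1.787845, cosh=3.071940, sinh=2.904620; start (x,ẋ)=(-0.035203, 0.402648) → end (x,ẋ)=(-0.030952, -0.385294)
phase 3: p=0.3572, T=0.389, ωT=1.132690, cosh=1.713081, sinh=1.390915; start (x,ẋ)=(-0.030952, -0.385294) → end (x,ẋ)=(-0.491783, -2.232080)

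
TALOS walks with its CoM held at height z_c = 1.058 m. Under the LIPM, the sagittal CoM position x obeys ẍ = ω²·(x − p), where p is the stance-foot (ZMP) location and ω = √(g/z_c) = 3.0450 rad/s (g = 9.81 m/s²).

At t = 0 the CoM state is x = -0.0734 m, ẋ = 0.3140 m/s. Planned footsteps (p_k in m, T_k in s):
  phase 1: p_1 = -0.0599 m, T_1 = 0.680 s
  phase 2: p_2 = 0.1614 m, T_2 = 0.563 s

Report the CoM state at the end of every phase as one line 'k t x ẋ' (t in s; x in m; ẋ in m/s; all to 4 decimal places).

phase 1: p=-0.0599, T=0.680, ωT=2.070600, cosh=4.027845, sinh=3.901735; start (x,ẋ)=(-0.073400, 0.314000) → end (x,ẋ)=(0.288070, 1.104353)
phase 2: p=0.1614, T=0.563, ωT=1.714335, cosh=2.866532, sinh=2.686449; start (x,ẋ)=(0.288070, 1.104353) → end (x,ẋ)=(1.498819, 4.201857)

1 0.6800 0.2881 1.1044
2 1.2430 1.4988 4.2019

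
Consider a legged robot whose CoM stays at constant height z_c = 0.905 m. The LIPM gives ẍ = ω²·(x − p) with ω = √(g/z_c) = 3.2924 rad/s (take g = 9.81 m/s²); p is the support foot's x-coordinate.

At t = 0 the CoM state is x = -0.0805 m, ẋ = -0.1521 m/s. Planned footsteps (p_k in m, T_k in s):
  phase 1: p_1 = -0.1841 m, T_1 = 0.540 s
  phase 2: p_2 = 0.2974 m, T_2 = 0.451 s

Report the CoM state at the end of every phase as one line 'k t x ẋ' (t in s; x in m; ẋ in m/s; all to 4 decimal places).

1 0.5400 -0.0016 0.5175
2 0.9910 -0.0673 -0.8605

phase 1: p=-0.1841, T=0.540, ωT=1.777896, cosh=3.043193, sinh=2.874200; start (x,ẋ)=(-0.080500, -0.152100) → end (x,ẋ)=(-0.001605, 0.517499)
phase 2: p=0.2974, T=0.451, ωT=1.484872, cosh=2.320467, sinh=2.093935; start (x,ẋ)=(-0.001605, 0.517499) → end (x,ẋ)=(-0.067308, -0.860527)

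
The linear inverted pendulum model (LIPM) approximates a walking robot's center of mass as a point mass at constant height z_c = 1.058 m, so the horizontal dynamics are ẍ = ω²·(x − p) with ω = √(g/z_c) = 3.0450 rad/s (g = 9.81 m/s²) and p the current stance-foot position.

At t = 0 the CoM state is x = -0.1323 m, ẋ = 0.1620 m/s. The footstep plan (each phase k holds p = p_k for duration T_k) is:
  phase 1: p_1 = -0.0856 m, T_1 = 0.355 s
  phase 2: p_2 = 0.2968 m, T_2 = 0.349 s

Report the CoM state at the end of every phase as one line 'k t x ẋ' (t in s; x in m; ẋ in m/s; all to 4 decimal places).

1 0.3550 -0.0930 0.0808
2 0.7040 -0.3008 -1.3816

phase 1: p=-0.0856, T=0.355, ωT=1.080975, cosh=1.643408, sinh=1.304144; start (x,ẋ)=(-0.132300, 0.162000) → end (x,ẋ)=(-0.092964, 0.080781)
phase 2: p=0.2968, T=0.349, ωT=1.062705, cosh=1.619855, sinh=1.274335; start (x,ẋ)=(-0.092964, 0.080781) → end (x,ẋ)=(-0.300754, -1.381568)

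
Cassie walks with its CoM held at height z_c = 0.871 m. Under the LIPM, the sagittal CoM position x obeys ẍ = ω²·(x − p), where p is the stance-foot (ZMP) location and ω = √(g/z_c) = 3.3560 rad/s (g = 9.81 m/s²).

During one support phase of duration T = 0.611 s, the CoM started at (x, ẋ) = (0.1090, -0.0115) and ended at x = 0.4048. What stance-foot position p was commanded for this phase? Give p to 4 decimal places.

p = 0.0043

ωT = 3.3560·0.611 = 2.050516; cosh(ωT) = 3.950289, sinh(ωT) = 3.821621
x(T) = p + (x₀−p)·cosh(ωT) + (ẋ₀/ω)·sinh(ωT) ⇒ p·(1 − cosh) = x(T) − x₀·cosh − (ẋ₀/ω)·sinh
numerator   = 0.4048 − (0.1090)·3.950289 − (-0.0115/3.3560)·3.821621 = -0.012686
denominator = 1 − 3.950289 = -2.950289
p = -0.012686 / -2.950289 = 0.0043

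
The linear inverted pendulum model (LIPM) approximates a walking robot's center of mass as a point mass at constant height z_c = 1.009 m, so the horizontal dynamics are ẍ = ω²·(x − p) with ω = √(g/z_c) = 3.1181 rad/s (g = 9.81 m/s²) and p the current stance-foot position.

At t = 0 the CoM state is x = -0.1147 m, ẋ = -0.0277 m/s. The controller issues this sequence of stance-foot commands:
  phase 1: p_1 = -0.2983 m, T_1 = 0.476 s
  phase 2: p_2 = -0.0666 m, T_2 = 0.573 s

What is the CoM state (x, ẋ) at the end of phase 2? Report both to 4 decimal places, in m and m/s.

phase 1: p=-0.2983, T=0.476, ωT=1.484216, cosh=2.319092, sinh=2.092412; start (x,ẋ)=(-0.114700, -0.027700) → end (x,ẋ)=(0.108897, 1.133632)
phase 2: p=-0.0666, T=0.573, ωT=1.786671, cosh=3.068533, sinh=2.901016; start (x,ẋ)=(0.108897, 1.133632) → end (x,ẋ)=(1.526626, 5.066072)

x = 1.5266, ẋ = 5.0661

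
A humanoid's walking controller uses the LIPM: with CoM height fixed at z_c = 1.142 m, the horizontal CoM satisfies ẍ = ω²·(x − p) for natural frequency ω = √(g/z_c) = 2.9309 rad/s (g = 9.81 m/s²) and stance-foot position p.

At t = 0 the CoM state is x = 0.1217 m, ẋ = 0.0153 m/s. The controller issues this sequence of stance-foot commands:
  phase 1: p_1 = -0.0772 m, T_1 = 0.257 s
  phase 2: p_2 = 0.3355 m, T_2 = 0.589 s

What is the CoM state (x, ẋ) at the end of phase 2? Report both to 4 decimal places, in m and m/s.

x = 0.3654, ẋ = 0.2553

phase 1: p=-0.0772, T=0.257, ωT=0.753241, cosh=1.297355, sinh=0.826518; start (x,ẋ)=(0.121700, 0.015300) → end (x,ẋ)=(0.185159, 0.501673)
phase 2: p=0.3355, T=0.589, ωT=1.726300, cosh=2.898882, sinh=2.720941; start (x,ẋ)=(0.185159, 0.501673) → end (x,ẋ)=(0.365413, 0.255347)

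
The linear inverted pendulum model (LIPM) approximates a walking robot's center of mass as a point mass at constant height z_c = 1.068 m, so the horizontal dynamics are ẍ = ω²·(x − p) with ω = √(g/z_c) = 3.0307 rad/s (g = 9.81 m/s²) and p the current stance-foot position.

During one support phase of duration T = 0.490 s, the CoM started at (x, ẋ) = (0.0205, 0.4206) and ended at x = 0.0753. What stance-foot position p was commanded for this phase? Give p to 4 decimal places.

p = 0.1991

ωT = 3.0307·0.490 = 1.485043; cosh(ωT) = 2.320824, sinh(ωT) = 2.094331
x(T) = p + (x₀−p)·cosh(ωT) + (ẋ₀/ω)·sinh(ωT) ⇒ p·(1 − cosh) = x(T) − x₀·cosh − (ẋ₀/ω)·sinh
numerator   = 0.0753 − (0.0205)·2.320824 − (0.4206/3.0307)·2.094331 = -0.262928
denominator = 1 − 2.320824 = -1.320824
p = -0.262928 / -1.320824 = 0.1991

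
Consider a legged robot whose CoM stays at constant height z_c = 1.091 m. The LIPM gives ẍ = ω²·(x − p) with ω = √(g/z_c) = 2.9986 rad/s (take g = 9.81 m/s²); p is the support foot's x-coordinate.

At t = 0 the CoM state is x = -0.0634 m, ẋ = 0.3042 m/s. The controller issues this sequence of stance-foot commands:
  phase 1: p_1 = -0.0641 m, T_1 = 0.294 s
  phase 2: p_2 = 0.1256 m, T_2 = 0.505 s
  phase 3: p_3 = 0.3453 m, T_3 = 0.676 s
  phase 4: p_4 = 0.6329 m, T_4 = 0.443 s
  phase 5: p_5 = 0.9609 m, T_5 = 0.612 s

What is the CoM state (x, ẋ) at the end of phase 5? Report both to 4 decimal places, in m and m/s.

x = 0.0225, ẋ = -2.6159

phase 1: p=-0.0641, T=0.294, ωT=0.881588, cosh=1.414428, sinh=1.000304; start (x,ẋ)=(-0.063400, 0.304200) → end (x,ẋ)=(0.038368, 0.432369)
phase 2: p=0.1256, T=0.505, ωT=1.514293, cosh=2.383085, sinh=2.163121; start (x,ẋ)=(0.038368, 0.432369) → end (x,ẋ)=(0.229620, 0.464557)
phase 3: p=0.3453, T=0.676, ωT=2.027054, cosh=3.861704, sinh=3.729981; start (x,ẋ)=(0.229620, 0.464557) → end (x,ẋ)=(0.476445, 0.500137)
phase 4: p=0.6329, T=0.443, ωT=1.328380, cosh=2.019914, sinh=1.755008; start (x,ẋ)=(0.476445, 0.500137) → end (x,ẋ)=(0.609593, 0.186880)
phase 5: p=0.9609, T=0.612, ωT=1.835143, cosh=3.212811, sinh=3.053220; start (x,ẋ)=(0.609593, 0.186880) → end (x,ẋ)=(0.022501, -2.615941)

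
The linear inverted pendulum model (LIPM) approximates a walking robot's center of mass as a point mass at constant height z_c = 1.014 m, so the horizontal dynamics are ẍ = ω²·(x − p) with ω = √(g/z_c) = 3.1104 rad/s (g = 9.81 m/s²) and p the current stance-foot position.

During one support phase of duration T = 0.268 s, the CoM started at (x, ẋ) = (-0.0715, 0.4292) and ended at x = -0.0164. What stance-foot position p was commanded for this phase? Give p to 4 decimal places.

ωT = 3.1104·0.268 = 0.833587; cosh(ωT) = 1.368024, sinh(ωT) = 0.933536
x(T) = p + (x₀−p)·cosh(ωT) + (ẋ₀/ω)·sinh(ωT) ⇒ p·(1 − cosh) = x(T) − x₀·cosh − (ẋ₀/ω)·sinh
numerator   = -0.0164 − (-0.0715)·1.368024 − (0.4292/3.1104)·0.933536 = -0.047404
denominator = 1 − 1.368024 = -0.368024
p = -0.047404 / -0.368024 = 0.1288

p = 0.1288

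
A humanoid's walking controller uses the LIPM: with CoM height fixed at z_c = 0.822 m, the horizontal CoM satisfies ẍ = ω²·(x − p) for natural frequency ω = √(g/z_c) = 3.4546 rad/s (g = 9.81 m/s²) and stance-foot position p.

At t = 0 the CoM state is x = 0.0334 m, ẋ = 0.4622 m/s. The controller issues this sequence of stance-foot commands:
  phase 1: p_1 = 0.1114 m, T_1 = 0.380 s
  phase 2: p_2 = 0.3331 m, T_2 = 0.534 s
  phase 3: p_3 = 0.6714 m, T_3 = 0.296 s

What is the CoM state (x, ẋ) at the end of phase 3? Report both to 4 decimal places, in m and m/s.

x = 0.0061, ẋ = -1.8232

phase 1: p=0.1114, T=0.380, ωT=1.312748, cosh=1.992726, sinh=1.723646; start (x,ẋ)=(0.033400, 0.462200) → end (x,ẋ)=(0.186579, 0.456586)
phase 2: p=0.3331, T=0.534, ωT=1.844756, cosh=3.242311, sinh=3.084247; start (x,ẋ)=(0.186579, 0.456586) → end (x,ẋ)=(0.265669, -0.080768)
phase 3: p=0.6714, T=0.296, ωT=1.022562, cosh=1.569990, sinh=1.210318; start (x,ẋ)=(0.265669, -0.080768) → end (x,ẋ)=(0.006110, -1.823231)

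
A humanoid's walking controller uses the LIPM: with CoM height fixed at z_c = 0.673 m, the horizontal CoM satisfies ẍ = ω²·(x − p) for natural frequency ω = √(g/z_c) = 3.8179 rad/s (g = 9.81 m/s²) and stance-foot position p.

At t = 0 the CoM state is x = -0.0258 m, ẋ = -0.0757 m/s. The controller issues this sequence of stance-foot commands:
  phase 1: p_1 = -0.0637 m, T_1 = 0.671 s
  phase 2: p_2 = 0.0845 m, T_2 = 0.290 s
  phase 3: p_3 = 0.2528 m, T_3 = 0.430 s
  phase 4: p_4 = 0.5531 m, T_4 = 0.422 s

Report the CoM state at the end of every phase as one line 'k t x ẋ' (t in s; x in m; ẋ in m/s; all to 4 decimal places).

phase 1: p=-0.0637, T=0.671, ωT=2.561811, cosh=6.518214, sinh=6.441050; start (x,ẋ)=(-0.025800, -0.075700) → end (x,ẋ)=(0.055629, 0.438581)
phase 2: p=0.0845, T=0.290, ωT=1.107191, cosh=1.678166, sinh=1.347680; start (x,ẋ)=(0.055629, 0.438581) → end (x,ẋ)=(0.190865, 0.587464)
phase 3: p=0.2528, T=0.430, ωT=1.641697, cosh=2.678788, sinh=2.485137; start (x,ẋ)=(0.190865, 0.587464) → end (x,ẋ)=(0.469279, 0.986051)
phase 4: p=0.5531, T=0.422, ωT=1.611154, cosh=2.604122, sinh=2.404465; start (x,ẋ)=(0.469279, 0.986051) → end (x,ẋ)=(0.955823, 1.798323)

1 0.6710 0.0556 0.4386
2 0.9610 0.1909 0.5875
3 1.3910 0.4693 0.9861
4 1.8130 0.9558 1.7983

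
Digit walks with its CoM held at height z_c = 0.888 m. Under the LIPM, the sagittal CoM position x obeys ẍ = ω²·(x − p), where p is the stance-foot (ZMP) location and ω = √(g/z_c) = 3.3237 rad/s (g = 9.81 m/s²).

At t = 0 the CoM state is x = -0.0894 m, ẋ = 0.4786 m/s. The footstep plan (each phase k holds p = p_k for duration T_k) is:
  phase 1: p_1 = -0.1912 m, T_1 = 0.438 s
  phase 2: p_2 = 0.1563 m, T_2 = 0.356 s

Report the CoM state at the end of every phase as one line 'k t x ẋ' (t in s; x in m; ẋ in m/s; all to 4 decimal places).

1 0.4380 0.3308 1.7678
2 0.7940 1.2548 4.0149

phase 1: p=-0.1912, T=0.438, ωT=1.455781, cosh=2.260524, sinh=2.027305; start (x,ẋ)=(-0.089400, 0.478600) → end (x,ẋ)=(0.330846, 1.767831)
phase 2: p=0.1563, T=0.356, ωT=1.183237, cosh=1.785606, sinh=1.479320; start (x,ẋ)=(0.330846, 1.767831) → end (x,ẋ)=(1.254800, 4.014858)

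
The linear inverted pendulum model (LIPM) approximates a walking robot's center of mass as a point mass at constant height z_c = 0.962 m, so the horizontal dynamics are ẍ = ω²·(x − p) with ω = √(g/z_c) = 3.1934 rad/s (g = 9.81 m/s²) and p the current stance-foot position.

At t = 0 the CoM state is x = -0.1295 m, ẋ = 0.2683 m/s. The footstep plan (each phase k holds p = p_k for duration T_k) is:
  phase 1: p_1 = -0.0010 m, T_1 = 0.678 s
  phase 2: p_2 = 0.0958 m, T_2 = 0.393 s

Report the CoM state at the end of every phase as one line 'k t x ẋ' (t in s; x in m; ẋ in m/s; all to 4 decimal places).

phase 1: p=-0.0010, T=0.678, ωT=2.165125, cosh=4.415214, sinh=4.300479; start (x,ẋ)=(-0.129500, 0.268300) → end (x,ẋ)=(-0.207042, -0.580108)
phase 2: p=0.0958, T=0.393, ωT=1.255006, cosh=1.896467, sinh=1.611393; start (x,ẋ)=(-0.207042, -0.580108) → end (x,ẋ)=(-0.771252, -2.658524)

1 0.6780 -0.2070 -0.5801
2 1.0710 -0.7713 -2.6585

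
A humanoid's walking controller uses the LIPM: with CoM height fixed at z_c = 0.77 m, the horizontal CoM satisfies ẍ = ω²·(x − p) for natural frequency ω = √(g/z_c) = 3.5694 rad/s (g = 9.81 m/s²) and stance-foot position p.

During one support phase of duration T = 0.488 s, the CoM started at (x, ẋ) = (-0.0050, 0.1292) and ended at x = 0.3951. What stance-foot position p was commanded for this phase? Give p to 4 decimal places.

p = -0.1595

ωT = 3.5694·0.488 = 1.741867; cosh(ωT) = 2.941592, sinh(ωT) = 2.766399
x(T) = p + (x₀−p)·cosh(ωT) + (ẋ₀/ω)·sinh(ωT) ⇒ p·(1 − cosh) = x(T) − x₀·cosh − (ẋ₀/ω)·sinh
numerator   = 0.3951 − (-0.0050)·2.941592 − (0.1292/3.5694)·2.766399 = 0.309674
denominator = 1 − 2.941592 = -1.941592
p = 0.309674 / -1.941592 = -0.1595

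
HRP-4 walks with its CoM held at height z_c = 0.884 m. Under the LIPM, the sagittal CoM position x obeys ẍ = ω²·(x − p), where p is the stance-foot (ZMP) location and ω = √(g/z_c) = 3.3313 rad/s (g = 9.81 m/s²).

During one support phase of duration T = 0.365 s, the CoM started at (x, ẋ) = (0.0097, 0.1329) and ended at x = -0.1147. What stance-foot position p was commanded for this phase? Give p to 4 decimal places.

ωT = 3.3313·0.365 = 1.215925; cosh(ωT) = 1.834924, sinh(ωT) = 1.538488
x(T) = p + (x₀−p)·cosh(ωT) + (ẋ₀/ω)·sinh(ωT) ⇒ p·(1 − cosh) = x(T) − x₀·cosh − (ẋ₀/ω)·sinh
numerator   = -0.1147 − (0.0097)·1.834924 − (0.1329/3.3313)·1.538488 = -0.193876
denominator = 1 − 1.834924 = -0.834924
p = -0.193876 / -0.834924 = 0.2322

p = 0.2322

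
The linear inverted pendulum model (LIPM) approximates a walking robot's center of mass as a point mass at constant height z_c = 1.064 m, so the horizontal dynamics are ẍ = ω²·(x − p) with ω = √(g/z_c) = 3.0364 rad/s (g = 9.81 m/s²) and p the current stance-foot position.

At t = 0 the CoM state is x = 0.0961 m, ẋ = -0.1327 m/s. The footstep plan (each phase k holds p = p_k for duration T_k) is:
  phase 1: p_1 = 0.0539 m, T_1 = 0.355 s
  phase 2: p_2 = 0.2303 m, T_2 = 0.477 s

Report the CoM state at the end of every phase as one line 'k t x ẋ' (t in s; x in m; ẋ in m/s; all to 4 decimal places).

1 0.3550 0.0663 -0.0511
2 0.8320 -0.1718 -1.1159

phase 1: p=0.0539, T=0.355, ωT=1.077922, cosh=1.639434, sinh=1.299132; start (x,ẋ)=(0.096100, -0.132700) → end (x,ẋ)=(0.066308, -0.051087)
phase 2: p=0.2303, T=0.477, ωT=1.448363, cosh=2.245548, sinh=2.010593; start (x,ẋ)=(0.066308, -0.051087) → end (x,ẋ)=(-0.171780, -1.115884)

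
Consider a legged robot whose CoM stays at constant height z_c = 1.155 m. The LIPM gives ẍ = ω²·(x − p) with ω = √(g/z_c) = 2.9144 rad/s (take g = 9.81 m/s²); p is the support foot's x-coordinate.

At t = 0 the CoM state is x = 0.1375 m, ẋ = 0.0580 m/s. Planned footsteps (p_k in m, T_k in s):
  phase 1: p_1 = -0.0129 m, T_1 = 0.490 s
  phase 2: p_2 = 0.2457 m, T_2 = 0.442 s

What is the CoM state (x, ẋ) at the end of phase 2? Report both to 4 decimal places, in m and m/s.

phase 1: p=-0.0129, T=0.490, ωT=1.428056, cosh=2.205179, sinh=1.965405; start (x,ẋ)=(0.137500, 0.058000) → end (x,ẋ)=(0.357873, 0.989388)
phase 2: p=0.2457, T=0.442, ωT=1.288165, cosh=1.950951, sinh=1.675175; start (x,ẋ)=(0.357873, 0.989388) → end (x,ẋ)=(1.033236, 2.477889)

x = 1.0332, ẋ = 2.4779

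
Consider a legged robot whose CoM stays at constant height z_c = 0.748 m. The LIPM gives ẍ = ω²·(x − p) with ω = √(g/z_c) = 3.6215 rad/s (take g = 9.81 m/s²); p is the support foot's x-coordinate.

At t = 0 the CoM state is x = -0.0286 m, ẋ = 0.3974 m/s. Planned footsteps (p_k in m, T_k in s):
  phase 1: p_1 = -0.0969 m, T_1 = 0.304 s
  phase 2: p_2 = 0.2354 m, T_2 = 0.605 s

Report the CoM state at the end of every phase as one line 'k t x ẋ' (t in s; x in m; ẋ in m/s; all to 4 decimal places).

phase 1: p=-0.0969, T=0.304, ωT=1.100936, cosh=1.669769, sinh=1.337210; start (x,ẋ)=(-0.028600, 0.397400) → end (x,ẋ)=(0.163882, 0.994323)
phase 2: p=0.2354, T=0.605, ωT=2.191007, cosh=4.528012, sinh=4.416208; start (x,ẋ)=(0.163882, 0.994323) → end (x,ẋ)=(1.124085, 3.358499)

1 0.3040 0.1639 0.9943
2 0.9090 1.1241 3.3585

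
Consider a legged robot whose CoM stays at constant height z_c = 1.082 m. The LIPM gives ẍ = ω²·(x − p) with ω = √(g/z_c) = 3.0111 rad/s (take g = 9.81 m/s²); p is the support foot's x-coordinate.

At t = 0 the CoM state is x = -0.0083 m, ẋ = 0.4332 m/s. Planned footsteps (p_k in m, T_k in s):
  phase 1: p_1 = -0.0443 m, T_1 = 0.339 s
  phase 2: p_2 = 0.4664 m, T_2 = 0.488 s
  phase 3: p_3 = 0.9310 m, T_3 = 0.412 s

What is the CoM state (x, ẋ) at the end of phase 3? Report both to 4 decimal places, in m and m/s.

phase 1: p=-0.0443, T=0.339, ωT=1.020763, cosh=1.567816, sinh=1.207496; start (x,ẋ)=(-0.008300, 0.433200) → end (x,ẋ)=(0.185861, 0.810070)
phase 2: p=0.4664, T=0.488, ωT=1.469417, cosh=2.288380, sinh=2.058320; start (x,ẋ)=(0.185861, 0.810070) → end (x,ẋ)=(0.378166, 0.115020)
phase 3: p=0.9310, T=0.412, ωT=1.240573, cosh=1.873407, sinh=1.584188; start (x,ẋ)=(0.378166, 0.115020) → end (x,ẋ)=(-0.044170, -2.421623)

x = -0.0442, ẋ = -2.4216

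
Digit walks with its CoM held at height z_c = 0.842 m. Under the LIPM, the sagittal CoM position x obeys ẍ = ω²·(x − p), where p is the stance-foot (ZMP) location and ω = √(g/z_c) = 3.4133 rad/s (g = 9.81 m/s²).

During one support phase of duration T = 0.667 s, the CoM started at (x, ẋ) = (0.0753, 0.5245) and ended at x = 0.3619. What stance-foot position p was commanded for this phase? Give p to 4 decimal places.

ωT = 3.4133·0.667 = 2.276671; cosh(ωT) = 4.923407, sinh(ωT) = 4.820782
x(T) = p + (x₀−p)·cosh(ωT) + (ẋ₀/ω)·sinh(ωT) ⇒ p·(1 − cosh) = x(T) − x₀·cosh − (ẋ₀/ω)·sinh
numerator   = 0.3619 − (0.0753)·4.923407 − (0.5245/3.4133)·4.820782 = -0.749611
denominator = 1 − 4.923407 = -3.923407
p = -0.749611 / -3.923407 = 0.1911

p = 0.1911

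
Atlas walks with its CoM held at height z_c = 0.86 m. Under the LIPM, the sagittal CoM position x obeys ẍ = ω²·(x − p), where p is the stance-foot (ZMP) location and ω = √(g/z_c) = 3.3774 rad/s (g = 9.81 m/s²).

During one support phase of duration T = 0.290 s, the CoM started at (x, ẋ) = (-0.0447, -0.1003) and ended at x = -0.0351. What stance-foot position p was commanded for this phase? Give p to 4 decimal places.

p = -0.1286

ωT = 3.3774·0.290 = 0.979446; cosh(ωT) = 1.519250, sinh(ωT) = 1.143731
x(T) = p + (x₀−p)·cosh(ωT) + (ẋ₀/ω)·sinh(ωT) ⇒ p·(1 − cosh) = x(T) − x₀·cosh − (ẋ₀/ω)·sinh
numerator   = -0.0351 − (-0.0447)·1.519250 − (-0.1003/3.3774)·1.143731 = 0.066776
denominator = 1 − 1.519250 = -0.519250
p = 0.066776 / -0.519250 = -0.1286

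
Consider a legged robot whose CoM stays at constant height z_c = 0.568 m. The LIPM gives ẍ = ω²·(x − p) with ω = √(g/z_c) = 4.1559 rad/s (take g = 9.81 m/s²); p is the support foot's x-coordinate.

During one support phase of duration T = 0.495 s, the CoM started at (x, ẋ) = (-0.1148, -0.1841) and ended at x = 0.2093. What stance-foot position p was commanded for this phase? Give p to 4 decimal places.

p = -0.2810

ωT = 4.1559·0.495 = 2.057170; cosh(ωT) = 3.975808, sinh(ωT) = 3.847993
x(T) = p + (x₀−p)·cosh(ωT) + (ẋ₀/ω)·sinh(ωT) ⇒ p·(1 − cosh) = x(T) − x₀·cosh − (ẋ₀/ω)·sinh
numerator   = 0.2093 − (-0.1148)·3.975808 − (-0.1841/4.1559)·3.847993 = 0.836183
denominator = 1 − 3.975808 = -2.975808
p = 0.836183 / -2.975808 = -0.2810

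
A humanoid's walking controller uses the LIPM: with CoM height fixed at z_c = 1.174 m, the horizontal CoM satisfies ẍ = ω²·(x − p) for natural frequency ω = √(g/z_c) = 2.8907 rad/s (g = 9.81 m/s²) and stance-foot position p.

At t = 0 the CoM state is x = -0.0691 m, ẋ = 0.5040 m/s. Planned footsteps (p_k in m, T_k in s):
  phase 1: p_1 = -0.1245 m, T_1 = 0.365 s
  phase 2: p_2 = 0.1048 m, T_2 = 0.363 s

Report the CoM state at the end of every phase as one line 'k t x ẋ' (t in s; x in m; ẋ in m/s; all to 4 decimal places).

phase 1: p=-0.1245, T=0.365, ωT=1.055105, cosh=1.610217, sinh=1.262061; start (x,ẋ)=(-0.069100, 0.504000) → end (x,ẋ)=(0.184749, 1.013662)
phase 2: p=0.1048, T=0.363, ωT=1.049324, cosh=1.602947, sinh=1.252773; start (x,ẋ)=(0.184749, 1.013662) → end (x,ẋ)=(0.672256, 1.914374)

1 0.3650 0.1847 1.0137
2 0.7280 0.6723 1.9144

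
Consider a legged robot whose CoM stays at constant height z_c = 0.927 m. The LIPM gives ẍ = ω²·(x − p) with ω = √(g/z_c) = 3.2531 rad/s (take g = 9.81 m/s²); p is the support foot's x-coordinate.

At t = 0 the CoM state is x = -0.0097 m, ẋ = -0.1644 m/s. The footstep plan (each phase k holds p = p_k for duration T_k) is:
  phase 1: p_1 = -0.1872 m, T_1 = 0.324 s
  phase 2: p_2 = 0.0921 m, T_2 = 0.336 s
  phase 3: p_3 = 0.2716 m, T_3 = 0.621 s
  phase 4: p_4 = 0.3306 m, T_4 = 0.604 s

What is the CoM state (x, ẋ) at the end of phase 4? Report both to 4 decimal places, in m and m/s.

phase 1: p=-0.1872, T=0.324, ωT=1.054004, cosh=1.608828, sinh=1.260289; start (x,ẋ)=(-0.009700, -0.164400) → end (x,ẋ)=(0.034677, 0.463231)
phase 2: p=0.0921, T=0.336, ωT=1.093042, cosh=1.659265, sinh=1.324069; start (x,ẋ)=(0.034677, 0.463231) → end (x,ẋ)=(0.185363, 0.521282)
phase 3: p=0.2716, T=0.621, ωT=2.020175, cosh=3.836139, sinh=3.703506; start (x,ẋ)=(0.185363, 0.521282) → end (x,ẋ)=(0.534237, 0.960731)
phase 4: p=0.3306, T=0.604, ωT=1.964872, cosh=3.637088, sinh=3.496914; start (x,ẋ)=(0.534237, 0.960731) → end (x,ẋ)=(2.103982, 5.810800)

x = 2.1040, ẋ = 5.8108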